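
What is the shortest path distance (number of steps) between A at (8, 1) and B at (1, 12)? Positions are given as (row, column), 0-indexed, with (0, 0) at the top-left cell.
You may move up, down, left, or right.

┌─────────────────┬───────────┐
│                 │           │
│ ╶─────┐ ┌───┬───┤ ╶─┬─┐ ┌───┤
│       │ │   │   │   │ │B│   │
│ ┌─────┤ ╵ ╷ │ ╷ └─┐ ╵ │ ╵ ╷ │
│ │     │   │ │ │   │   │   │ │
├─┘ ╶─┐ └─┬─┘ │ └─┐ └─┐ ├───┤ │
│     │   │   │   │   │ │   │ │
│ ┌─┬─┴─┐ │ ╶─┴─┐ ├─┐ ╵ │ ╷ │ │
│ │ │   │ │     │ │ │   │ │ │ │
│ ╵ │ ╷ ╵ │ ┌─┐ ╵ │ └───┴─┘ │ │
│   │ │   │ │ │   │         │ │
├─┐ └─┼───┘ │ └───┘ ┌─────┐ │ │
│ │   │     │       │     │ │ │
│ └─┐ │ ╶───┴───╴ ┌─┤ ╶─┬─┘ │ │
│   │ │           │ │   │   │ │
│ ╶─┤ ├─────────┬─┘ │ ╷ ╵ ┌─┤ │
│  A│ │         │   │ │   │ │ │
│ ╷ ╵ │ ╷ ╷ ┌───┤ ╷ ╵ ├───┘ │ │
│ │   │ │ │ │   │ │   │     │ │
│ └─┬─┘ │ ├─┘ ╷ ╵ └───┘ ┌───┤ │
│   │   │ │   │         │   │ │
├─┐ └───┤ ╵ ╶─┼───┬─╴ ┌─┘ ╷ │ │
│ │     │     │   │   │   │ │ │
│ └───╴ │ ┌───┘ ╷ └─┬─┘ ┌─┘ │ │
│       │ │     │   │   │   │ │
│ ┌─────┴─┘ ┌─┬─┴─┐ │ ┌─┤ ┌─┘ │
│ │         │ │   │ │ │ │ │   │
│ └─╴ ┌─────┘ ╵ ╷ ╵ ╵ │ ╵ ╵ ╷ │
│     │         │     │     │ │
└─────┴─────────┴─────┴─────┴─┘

Finding path from (8, 1) to (1, 12):
Path: (8,1) → (8,0) → (9,0) → (10,0) → (10,1) → (11,1) → (11,2) → (11,3) → (12,3) → (12,2) → (12,1) → (12,0) → (13,0) → (14,0) → (14,1) → (14,2) → (13,2) → (13,3) → (13,4) → (13,5) → (12,5) → (12,6) → (12,7) → (11,7) → (11,8) → (12,8) → (12,9) → (13,9) → (14,9) → (14,10) → (13,10) → (12,10) → (12,11) → (11,11) → (11,12) → (10,12) → (10,13) → (11,13) → (12,13) → (12,12) → (13,12) → (14,12) → (14,13) → (13,13) → (13,14) → (12,14) → (11,14) → (10,14) → (9,14) → (8,14) → (7,14) → (6,14) → (5,14) → (4,14) → (3,14) → (2,14) → (1,14) → (1,13) → (2,13) → (2,12) → (1,12)
Distance: 60 steps

Solution:

┌─────────────────┬───────────┐
│                 │           │
│ ╶─────┐ ┌───┬───┤ ╶─┬─┐ ┌───┤
│       │ │   │   │   │ │B│↓ ↰│
│ ┌─────┤ ╵ ╷ │ ╷ └─┐ ╵ │ ╵ ╷ │
│ │     │   │ │ │   │   │↑ ↲│↑│
├─┘ ╶─┐ └─┬─┘ │ └─┐ └─┐ ├───┤ │
│     │   │   │   │   │ │   │↑│
│ ┌─┬─┴─┐ │ ╶─┴─┐ ├─┐ ╵ │ ╷ │ │
│ │ │   │ │     │ │ │   │ │ │↑│
│ ╵ │ ╷ ╵ │ ┌─┐ ╵ │ └───┴─┘ │ │
│   │ │   │ │ │   │         │↑│
├─┐ └─┼───┘ │ └───┘ ┌─────┐ │ │
│ │   │     │       │     │ │↑│
│ └─┐ │ ╶───┴───╴ ┌─┤ ╶─┬─┘ │ │
│   │ │           │ │   │   │↑│
│ ╶─┤ ├─────────┬─┘ │ ╷ ╵ ┌─┤ │
│↓ A│ │         │   │ │   │ │↑│
│ ╷ ╵ │ ╷ ╷ ┌───┤ ╷ ╵ ├───┘ │ │
│↓│   │ │ │ │   │ │   │     │↑│
│ └─┬─┘ │ ├─┘ ╷ ╵ └───┘ ┌───┤ │
│↳ ↓│   │ │   │         │↱ ↓│↑│
├─┐ └───┤ ╵ ╶─┼───┬─╴ ┌─┘ ╷ │ │
│ │↳ → ↓│     │↱ ↓│   │↱ ↑│↓│↑│
│ └───╴ │ ┌───┘ ╷ └─┬─┘ ┌─┘ │ │
│↓ ← ← ↲│ │↱ → ↑│↳ ↓│↱ ↑│↓ ↲│↑│
│ ┌─────┴─┘ ┌─┬─┴─┐ │ ┌─┤ ┌─┘ │
│↓│  ↱ → → ↑│ │   │↓│↑│ │↓│↱ ↑│
│ └─╴ ┌─────┘ ╵ ╷ ╵ ╵ │ ╵ ╵ ╷ │
│↳ → ↑│         │  ↳ ↑│  ↳ ↑│ │
└─────┴─────────┴─────┴─────┴─┘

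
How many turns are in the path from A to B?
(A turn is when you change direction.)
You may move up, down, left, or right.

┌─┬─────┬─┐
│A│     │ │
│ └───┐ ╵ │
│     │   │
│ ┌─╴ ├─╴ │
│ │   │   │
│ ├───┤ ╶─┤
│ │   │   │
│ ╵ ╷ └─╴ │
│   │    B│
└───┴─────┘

Directions: down, down, down, down, right, up, right, down, right, right
Number of turns: 5

Solution:

┌─┬─────┬─┐
│A│     │ │
│ └───┐ ╵ │
│↓    │   │
│ ┌─╴ ├─╴ │
│↓│   │   │
│ ├───┤ ╶─┤
│↓│↱ ↓│   │
│ ╵ ╷ └─╴ │
│↳ ↑│↳ → B│
└───┴─────┘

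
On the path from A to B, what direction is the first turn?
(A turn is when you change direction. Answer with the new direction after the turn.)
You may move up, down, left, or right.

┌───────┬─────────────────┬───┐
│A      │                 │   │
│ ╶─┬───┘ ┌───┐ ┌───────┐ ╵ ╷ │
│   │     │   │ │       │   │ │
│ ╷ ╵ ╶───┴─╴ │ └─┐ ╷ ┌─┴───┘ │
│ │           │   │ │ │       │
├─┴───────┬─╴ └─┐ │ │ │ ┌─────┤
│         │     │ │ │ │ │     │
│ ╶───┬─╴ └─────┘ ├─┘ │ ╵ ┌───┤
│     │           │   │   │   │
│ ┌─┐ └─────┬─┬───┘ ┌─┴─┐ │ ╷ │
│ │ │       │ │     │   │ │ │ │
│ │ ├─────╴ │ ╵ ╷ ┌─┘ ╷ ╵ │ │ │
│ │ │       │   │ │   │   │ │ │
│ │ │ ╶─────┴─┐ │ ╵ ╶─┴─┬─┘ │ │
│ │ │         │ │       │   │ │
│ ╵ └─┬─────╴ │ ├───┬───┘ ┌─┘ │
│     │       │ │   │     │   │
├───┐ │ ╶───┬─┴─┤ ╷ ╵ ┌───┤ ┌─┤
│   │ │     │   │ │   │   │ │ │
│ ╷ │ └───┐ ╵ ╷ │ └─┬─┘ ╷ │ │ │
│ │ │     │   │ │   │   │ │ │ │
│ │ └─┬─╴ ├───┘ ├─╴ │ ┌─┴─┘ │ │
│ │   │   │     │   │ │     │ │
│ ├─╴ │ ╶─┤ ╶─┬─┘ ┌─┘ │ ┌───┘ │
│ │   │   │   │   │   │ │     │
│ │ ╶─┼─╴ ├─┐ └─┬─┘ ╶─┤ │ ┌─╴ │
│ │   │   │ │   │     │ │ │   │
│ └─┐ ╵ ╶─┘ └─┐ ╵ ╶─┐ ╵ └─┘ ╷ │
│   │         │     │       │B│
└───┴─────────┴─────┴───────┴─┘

Directions: down, right, down, right, up, right, right, up, right, right, right, down, down, right, down, down, left, left, left, left, up, left, left, left, left, down, right, right, down, right, right, right, down, left, left, left, down, right, right, right, right, down, left, left, left, down, right, right, down, right, up, right, down, down, left, left, down, right, down, right, down, right, up, right, right, down, right, right, right, up, right, down
First turn direction: right

Solution:

┌───────┬─────────────────┬───┐
│A      │↱ → → ↓          │   │
│ ╶─┬───┘ ┌───┐ ┌───────┐ ╵ ╷ │
│↳ ↓│↱ → ↑│   │↓│       │   │ │
│ ╷ ╵ ╶───┴─╴ │ └─┐ ╷ ┌─┴───┘ │
│ │↳ ↑        │↳ ↓│ │ │       │
├─┴───────┬─╴ └─┐ │ │ │ ┌─────┤
│↓ ← ← ← ↰│     │↓│ │ │ │     │
│ ╶───┬─╴ └─────┘ ├─┘ │ ╵ ┌───┤
│↳ → ↓│  ↑ ← ← ← ↲│   │   │   │
│ ┌─┐ └─────┬─┬───┘ ┌─┴─┐ │ ╷ │
│ │ │↳ → → ↓│ │     │   │ │ │ │
│ │ ├─────╴ │ ╵ ╷ ┌─┘ ╷ ╵ │ │ │
│ │ │↓ ← ← ↲│   │ │   │   │ │ │
│ │ │ ╶─────┴─┐ │ ╵ ╶─┴─┬─┘ │ │
│ │ │↳ → → → ↓│ │       │   │ │
│ ╵ └─┬─────╴ │ ├───┬───┘ ┌─┘ │
│     │↓ ← ← ↲│ │   │     │   │
├───┐ │ ╶───┬─┴─┤ ╷ ╵ ┌───┤ ┌─┤
│   │ │↳ → ↓│↱ ↓│ │   │   │ │ │
│ ╷ │ └───┐ ╵ ╷ │ └─┬─┘ ╷ │ │ │
│ │ │     │↳ ↑│↓│   │   │ │ │ │
│ │ └─┬─╴ ├───┘ ├─╴ │ ┌─┴─┘ │ │
│ │   │   │↓ ← ↲│   │ │     │ │
│ ├─╴ │ ╶─┤ ╶─┬─┘ ┌─┘ │ ┌───┘ │
│ │   │   │↳ ↓│   │   │ │     │
│ │ ╶─┼─╴ ├─┐ └─┬─┘ ╶─┤ │ ┌─╴ │
│ │   │   │ │↳ ↓│↱ → ↓│ │ │↱ ↓│
│ └─┐ ╵ ╶─┘ └─┐ ╵ ╶─┐ ╵ └─┘ ╷ │
│   │         │↳ ↑  │↳ → → ↑│B│
└───┴─────────┴─────┴───────┴─┘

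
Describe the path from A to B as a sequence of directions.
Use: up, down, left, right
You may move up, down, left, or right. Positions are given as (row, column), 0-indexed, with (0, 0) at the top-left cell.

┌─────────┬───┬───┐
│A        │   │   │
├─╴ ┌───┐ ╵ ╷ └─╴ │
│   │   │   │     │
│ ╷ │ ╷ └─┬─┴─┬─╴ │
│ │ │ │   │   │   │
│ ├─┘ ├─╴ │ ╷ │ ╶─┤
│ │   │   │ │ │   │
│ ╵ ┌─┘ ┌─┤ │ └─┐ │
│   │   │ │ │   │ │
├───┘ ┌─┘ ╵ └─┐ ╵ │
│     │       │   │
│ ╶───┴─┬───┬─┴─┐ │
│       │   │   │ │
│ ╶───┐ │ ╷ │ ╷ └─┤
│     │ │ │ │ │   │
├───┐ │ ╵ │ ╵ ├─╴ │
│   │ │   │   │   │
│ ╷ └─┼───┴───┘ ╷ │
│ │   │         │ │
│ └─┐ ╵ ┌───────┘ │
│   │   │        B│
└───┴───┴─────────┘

Finding the path and converting it to directions:
Path through cells: (0,0) → (0,1) → (1,1) → (1,0) → (2,0) → (3,0) → (4,0) → (4,1) → (3,1) → (3,2) → (2,2) → (1,2) → (1,3) → (2,3) → (2,4) → (3,4) → (3,3) → (4,3) → (4,2) → (5,2) → (5,1) → (5,0) → (6,0) → (6,1) → (6,2) → (6,3) → (7,3) → (8,3) → (8,4) → (7,4) → (6,4) → (6,5) → (7,5) → (8,5) → (8,6) → (7,6) → (6,6) → (6,7) → (7,7) → (7,8) → (8,8) → (9,8) → (10,8)
Directions: right, down, left, down, down, down, right, up, right, up, up, right, down, right, down, left, down, left, down, left, left, down, right, right, right, down, down, right, up, up, right, down, down, right, up, up, right, down, right, down, down, down

Solution:

┌─────────┬───┬───┐
│A ↓      │   │   │
├─╴ ┌───┐ ╵ ╷ └─╴ │
│↓ ↲│↱ ↓│   │     │
│ ╷ │ ╷ └─┬─┴─┬─╴ │
│↓│ │↑│↳ ↓│   │   │
│ ├─┘ ├─╴ │ ╷ │ ╶─┤
│↓│↱ ↑│↓ ↲│ │ │   │
│ ╵ ┌─┘ ┌─┤ │ └─┐ │
│↳ ↑│↓ ↲│ │ │   │ │
├───┘ ┌─┘ ╵ └─┐ ╵ │
│↓ ← ↲│       │   │
│ ╶───┴─┬───┬─┴─┐ │
│↳ → → ↓│↱ ↓│↱ ↓│ │
│ ╶───┐ │ ╷ │ ╷ └─┤
│     │↓│↑│↓│↑│↳ ↓│
├───┐ │ ╵ │ ╵ ├─╴ │
│   │ │↳ ↑│↳ ↑│  ↓│
│ ╷ └─┼───┴───┘ ╷ │
│ │   │         │↓│
│ └─┐ ╵ ┌───────┘ │
│   │   │        B│
└───┴───┴─────────┘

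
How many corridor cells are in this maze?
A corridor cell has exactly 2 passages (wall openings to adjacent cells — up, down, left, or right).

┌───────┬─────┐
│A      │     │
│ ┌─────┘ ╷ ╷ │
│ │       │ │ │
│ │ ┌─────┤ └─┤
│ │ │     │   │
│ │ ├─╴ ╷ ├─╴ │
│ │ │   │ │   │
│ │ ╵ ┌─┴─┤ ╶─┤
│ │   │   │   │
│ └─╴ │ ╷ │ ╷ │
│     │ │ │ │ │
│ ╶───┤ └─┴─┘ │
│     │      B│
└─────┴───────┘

Counting cells with exactly 2 passages:
Total corridor cells: 37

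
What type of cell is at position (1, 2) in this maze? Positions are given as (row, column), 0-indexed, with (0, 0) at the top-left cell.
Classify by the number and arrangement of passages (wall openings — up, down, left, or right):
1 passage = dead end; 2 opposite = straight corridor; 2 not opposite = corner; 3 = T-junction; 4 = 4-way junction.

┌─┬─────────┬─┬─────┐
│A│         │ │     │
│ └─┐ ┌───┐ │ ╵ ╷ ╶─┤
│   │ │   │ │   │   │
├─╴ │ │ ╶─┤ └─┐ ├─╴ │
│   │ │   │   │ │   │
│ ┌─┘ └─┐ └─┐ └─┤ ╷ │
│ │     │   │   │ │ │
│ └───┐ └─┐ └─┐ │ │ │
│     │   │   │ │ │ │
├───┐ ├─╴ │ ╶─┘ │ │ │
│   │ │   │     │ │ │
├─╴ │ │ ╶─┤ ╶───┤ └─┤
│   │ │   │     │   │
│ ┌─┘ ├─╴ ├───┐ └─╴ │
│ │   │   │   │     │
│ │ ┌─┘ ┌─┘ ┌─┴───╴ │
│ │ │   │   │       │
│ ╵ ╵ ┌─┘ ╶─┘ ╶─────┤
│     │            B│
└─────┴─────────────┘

Checking cell at (1, 2):
Number of passages: 2
Cell type: straight corridor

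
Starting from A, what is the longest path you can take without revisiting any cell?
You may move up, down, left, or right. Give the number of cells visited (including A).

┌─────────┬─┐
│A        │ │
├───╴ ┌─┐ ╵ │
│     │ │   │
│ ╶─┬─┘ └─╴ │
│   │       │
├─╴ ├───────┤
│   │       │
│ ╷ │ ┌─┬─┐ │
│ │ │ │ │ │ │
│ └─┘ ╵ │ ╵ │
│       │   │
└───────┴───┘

Finding longest simple path using DFS:
Start: (0, 0)
Longest path visits 23 cells
Path: A → right → right → down → left → left → down → right → down → left → down → down → right → right → up → up → right → right → right → down → down → left → up

Solution:

┌─────────┬─┐
│A → ↓    │ │
├───╴ ┌─┐ ╵ │
│↓ ← ↲│ │   │
│ ╶─┬─┘ └─╴ │
│↳ ↓│       │
├─╴ ├───────┤
│↓ ↲│↱ → → ↓│
│ ╷ │ ┌─┬─┐ │
│↓│ │↑│ │B│↓│
│ └─┘ ╵ │ ╵ │
│↳ → ↑  │↑ ↲│
└───────┴───┘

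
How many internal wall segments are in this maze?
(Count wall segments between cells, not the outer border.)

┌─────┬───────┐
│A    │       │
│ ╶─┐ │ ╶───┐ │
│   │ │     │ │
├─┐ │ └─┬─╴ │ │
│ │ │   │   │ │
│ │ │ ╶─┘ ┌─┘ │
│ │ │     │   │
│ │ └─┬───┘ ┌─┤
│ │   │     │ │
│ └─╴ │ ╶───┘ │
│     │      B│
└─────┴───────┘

Counting internal wall segments:
Total internal walls: 30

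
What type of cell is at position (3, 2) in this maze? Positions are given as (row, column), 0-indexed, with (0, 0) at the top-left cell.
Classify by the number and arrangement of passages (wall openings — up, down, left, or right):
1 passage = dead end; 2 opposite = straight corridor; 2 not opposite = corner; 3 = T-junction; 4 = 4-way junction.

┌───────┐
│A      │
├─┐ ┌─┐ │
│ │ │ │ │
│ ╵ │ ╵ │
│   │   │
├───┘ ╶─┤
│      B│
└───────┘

Checking cell at (3, 2):
Number of passages: 3
Cell type: T-junction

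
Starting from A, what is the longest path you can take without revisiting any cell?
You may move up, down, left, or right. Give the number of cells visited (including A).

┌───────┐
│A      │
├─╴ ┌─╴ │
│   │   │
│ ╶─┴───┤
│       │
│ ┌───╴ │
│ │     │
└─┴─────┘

Finding longest simple path using DFS:
Start: (0, 0)
Longest path visits 11 cells
Path: A → right → down → left → down → right → right → right → down → left → left

Solution:

┌───────┐
│A ↓    │
├─╴ ┌─╴ │
│↓ ↲│   │
│ ╶─┴───┤
│↳ → → ↓│
│ ┌───╴ │
│ │B ← ↲│
└─┴─────┘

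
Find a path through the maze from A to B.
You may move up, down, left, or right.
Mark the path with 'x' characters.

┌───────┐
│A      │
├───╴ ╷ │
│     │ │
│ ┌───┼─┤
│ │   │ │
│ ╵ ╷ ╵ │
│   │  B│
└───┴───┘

Finding the shortest path through the maze:
Path length: 12 steps
Directions: right → right → down → left → left → down → down → right → up → right → down → right

Solution:

┌───────┐
│A x x  │
├───╴ ╷ │
│x x x│ │
│ ┌───┼─┤
│x│x x│ │
│ ╵ ╷ ╵ │
│x x│x B│
└───┴───┘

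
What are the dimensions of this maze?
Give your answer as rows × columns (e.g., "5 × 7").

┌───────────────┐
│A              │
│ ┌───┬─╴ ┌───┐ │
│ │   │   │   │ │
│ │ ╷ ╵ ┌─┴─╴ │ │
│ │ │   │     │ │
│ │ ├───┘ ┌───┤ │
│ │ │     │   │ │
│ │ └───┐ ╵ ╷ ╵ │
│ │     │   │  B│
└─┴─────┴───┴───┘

Counting the maze dimensions:
Rows (vertical): 5
Columns (horizontal): 8
Dimensions: 5 × 8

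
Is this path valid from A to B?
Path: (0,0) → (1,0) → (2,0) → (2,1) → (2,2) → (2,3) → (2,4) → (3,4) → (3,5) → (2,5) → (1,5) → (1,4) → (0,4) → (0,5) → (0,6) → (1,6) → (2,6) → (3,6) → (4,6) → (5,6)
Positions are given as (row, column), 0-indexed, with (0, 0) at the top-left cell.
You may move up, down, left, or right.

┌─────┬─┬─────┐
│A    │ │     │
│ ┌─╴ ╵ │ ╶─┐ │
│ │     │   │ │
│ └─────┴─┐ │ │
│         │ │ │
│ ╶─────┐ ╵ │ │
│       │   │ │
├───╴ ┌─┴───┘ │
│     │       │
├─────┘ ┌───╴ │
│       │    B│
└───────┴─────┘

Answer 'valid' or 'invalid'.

Checking path validity:
Result: All consecutive moves are passable.

valid

Correct solution:

┌─────┬─┬─────┐
│A    │ │↱ → ↓│
│ ┌─╴ ╵ │ ╶─┐ │
│↓│     │↑ ↰│↓│
│ └─────┴─┐ │ │
│↳ → → → ↓│↑│↓│
│ ╶─────┐ ╵ │ │
│       │↳ ↑│↓│
├───╴ ┌─┴───┘ │
│     │      ↓│
├─────┘ ┌───╴ │
│       │    B│
└───────┴─────┘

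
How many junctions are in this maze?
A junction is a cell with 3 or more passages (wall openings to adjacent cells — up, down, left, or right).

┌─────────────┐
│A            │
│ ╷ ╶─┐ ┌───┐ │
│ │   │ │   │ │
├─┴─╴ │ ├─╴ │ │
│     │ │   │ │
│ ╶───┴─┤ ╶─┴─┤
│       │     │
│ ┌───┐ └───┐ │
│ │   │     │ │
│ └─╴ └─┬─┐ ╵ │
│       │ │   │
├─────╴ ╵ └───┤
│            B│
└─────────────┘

Checking each cell for number of passages:

Junctions found (3+ passages):
  (0, 1): 3 passages
  (0, 3): 3 passages
  (3, 0): 3 passages
  (5, 2): 3 passages
  (6, 3): 3 passages
  (6, 4): 3 passages
Total junctions: 6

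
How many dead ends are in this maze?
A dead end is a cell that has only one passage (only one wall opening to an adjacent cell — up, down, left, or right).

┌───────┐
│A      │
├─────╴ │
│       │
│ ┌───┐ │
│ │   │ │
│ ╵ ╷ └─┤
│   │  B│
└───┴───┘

Checking each cell for number of passages:

Dead ends found at positions:
  (0, 0)
  (2, 3)
  (3, 3)
Total dead ends: 3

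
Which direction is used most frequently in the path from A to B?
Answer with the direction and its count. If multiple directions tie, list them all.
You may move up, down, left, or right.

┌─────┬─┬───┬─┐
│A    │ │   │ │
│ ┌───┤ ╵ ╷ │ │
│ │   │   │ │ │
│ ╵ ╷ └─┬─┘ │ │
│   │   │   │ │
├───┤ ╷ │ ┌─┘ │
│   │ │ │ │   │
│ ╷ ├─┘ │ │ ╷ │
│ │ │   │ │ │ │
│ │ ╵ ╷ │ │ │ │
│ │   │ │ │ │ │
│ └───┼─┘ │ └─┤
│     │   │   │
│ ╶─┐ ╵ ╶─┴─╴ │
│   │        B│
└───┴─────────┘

Directions: down, down, right, up, right, down, right, down, down, left, down, left, up, up, left, down, down, down, right, right, down, right, right, right, right
Counts: {'down': 10, 'right': 9, 'up': 3, 'left': 3}
Most common: down (10 times)

Solution:

┌─────┬─┬───┬─┐
│A    │ │   │ │
│ ┌───┤ ╵ ╷ │ │
│↓│↱ ↓│   │ │ │
│ ╵ ╷ └─┬─┘ │ │
│↳ ↑│↳ ↓│   │ │
├───┤ ╷ │ ┌─┘ │
│↓ ↰│ │↓│ │   │
│ ╷ ├─┘ │ │ ╷ │
│↓│↑│↓ ↲│ │ │ │
│ │ ╵ ╷ │ │ │ │
│↓│↑ ↲│ │ │ │ │
│ └───┼─┘ │ └─┤
│↳ → ↓│   │   │
│ ╶─┐ ╵ ╶─┴─╴ │
│   │↳ → → → B│
└───┴─────────┘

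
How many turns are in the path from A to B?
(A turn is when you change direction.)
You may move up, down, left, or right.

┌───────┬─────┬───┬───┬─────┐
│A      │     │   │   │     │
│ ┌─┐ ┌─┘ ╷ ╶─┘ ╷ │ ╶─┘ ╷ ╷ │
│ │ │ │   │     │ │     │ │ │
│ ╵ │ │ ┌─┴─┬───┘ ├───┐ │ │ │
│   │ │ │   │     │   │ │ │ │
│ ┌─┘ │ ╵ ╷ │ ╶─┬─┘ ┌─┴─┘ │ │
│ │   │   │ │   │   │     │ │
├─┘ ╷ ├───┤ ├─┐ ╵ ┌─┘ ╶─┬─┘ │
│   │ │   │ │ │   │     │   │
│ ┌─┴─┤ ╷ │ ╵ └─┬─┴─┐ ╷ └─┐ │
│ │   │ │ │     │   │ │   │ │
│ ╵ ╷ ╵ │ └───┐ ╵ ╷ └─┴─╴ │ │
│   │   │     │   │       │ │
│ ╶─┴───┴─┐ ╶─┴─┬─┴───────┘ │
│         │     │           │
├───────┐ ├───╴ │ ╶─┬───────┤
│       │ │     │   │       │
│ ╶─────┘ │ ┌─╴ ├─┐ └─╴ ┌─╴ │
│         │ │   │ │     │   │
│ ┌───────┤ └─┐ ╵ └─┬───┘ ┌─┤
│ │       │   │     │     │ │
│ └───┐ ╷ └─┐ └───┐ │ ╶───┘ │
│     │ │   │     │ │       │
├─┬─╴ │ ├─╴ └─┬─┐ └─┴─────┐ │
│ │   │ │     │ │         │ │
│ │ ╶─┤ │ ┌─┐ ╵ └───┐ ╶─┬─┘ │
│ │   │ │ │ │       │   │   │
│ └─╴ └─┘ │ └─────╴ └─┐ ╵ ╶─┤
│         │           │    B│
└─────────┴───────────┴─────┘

Directions: right, right, down, down, down, left, down, left, down, down, right, up, right, down, right, up, up, right, down, down, right, down, right, right, down, left, left, down, down, right, down, right, right, down, right, right, down, right, down, right, right
Number of turns: 28

Solution:

┌───────┬─────┬───┬───┬─────┐
│A → ↓  │     │   │   │     │
│ ┌─┐ ┌─┘ ╷ ╶─┘ ╷ │ ╶─┘ ╷ ╷ │
│ │ │↓│   │     │ │     │ │ │
│ ╵ │ │ ┌─┴─┬───┘ ├───┐ │ │ │
│   │↓│ │   │     │   │ │ │ │
│ ┌─┘ │ ╵ ╷ │ ╶─┬─┘ ┌─┴─┘ │ │
│ │↓ ↲│   │ │   │   │     │ │
├─┘ ╷ ├───┤ ├─┐ ╵ ┌─┘ ╶─┬─┘ │
│↓ ↲│ │↱ ↓│ │ │   │     │   │
│ ┌─┴─┤ ╷ │ ╵ └─┬─┴─┐ ╷ └─┐ │
│↓│↱ ↓│↑│↓│     │   │ │   │ │
│ ╵ ╷ ╵ │ └───┐ ╵ ╷ └─┴─╴ │ │
│↳ ↑│↳ ↑│↳ ↓  │   │       │ │
│ ╶─┴───┴─┐ ╶─┴─┬─┴───────┘ │
│         │↳ → ↓│           │
├───────┐ ├───╴ │ ╶─┬───────┤
│       │ │↓ ← ↲│   │       │
│ ╶─────┘ │ ┌─╴ ├─┐ └─╴ ┌─╴ │
│         │↓│   │ │     │   │
│ ┌───────┤ └─┐ ╵ └─┬───┘ ┌─┤
│ │       │↳ ↓│     │     │ │
│ └───┐ ╷ └─┐ └───┐ │ ╶───┘ │
│     │ │   │↳ → ↓│ │       │
├─┬─╴ │ ├─╴ └─┬─┐ └─┴─────┐ │
│ │   │ │     │ │↳ → ↓    │ │
│ │ ╶─┤ │ ┌─┐ ╵ └───┐ ╶─┬─┘ │
│ │   │ │ │ │       │↳ ↓│   │
│ └─╴ └─┘ │ └─────╴ └─┐ ╵ ╶─┤
│         │           │↳ → B│
└─────────┴───────────┴─────┘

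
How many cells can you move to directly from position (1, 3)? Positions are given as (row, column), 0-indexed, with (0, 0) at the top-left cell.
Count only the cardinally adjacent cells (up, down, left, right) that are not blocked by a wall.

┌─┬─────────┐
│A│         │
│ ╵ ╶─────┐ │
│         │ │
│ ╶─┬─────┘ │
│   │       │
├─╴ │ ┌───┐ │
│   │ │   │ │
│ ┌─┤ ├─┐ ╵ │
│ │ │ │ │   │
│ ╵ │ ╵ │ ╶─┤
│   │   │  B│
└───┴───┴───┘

Checking passable neighbors of (1, 3):
Neighbors: (1, 2), (1, 4)
Count: 2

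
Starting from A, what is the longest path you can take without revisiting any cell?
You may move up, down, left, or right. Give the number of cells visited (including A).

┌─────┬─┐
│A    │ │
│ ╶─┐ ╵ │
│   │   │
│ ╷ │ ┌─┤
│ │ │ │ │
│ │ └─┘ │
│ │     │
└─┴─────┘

Finding longest simple path using DFS:
Start: (0, 0)
Longest path visits 8 cells
Path: A → down → right → down → down → right → right → up

Solution:

┌─────┬─┐
│A    │ │
│ ╶─┐ ╵ │
│↳ ↓│   │
│ ╷ │ ┌─┤
│ │↓│ │B│
│ │ └─┘ │
│ │↳ → ↑│
└─┴─────┘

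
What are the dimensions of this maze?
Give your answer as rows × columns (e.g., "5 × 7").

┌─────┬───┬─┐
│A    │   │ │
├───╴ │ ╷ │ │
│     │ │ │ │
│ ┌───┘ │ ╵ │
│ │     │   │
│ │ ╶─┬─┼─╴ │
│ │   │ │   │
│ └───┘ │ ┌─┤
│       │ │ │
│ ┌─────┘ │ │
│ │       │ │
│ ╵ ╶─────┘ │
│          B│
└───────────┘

Counting the maze dimensions:
Rows (vertical): 7
Columns (horizontal): 6
Dimensions: 7 × 6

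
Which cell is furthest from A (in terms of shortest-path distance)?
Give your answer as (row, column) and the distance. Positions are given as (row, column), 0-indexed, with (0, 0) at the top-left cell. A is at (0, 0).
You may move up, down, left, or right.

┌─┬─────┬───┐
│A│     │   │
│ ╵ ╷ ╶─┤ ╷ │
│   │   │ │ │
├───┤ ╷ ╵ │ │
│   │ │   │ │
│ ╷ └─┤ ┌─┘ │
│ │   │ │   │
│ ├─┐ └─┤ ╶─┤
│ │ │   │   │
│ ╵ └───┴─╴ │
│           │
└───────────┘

Computing BFS distances from A to all cells:
Furthest cell: (4, 3)
Distance: 31 steps

Path from A to the furthest cell:

┌─┬─────┬───┐
│A│↱ ↓  │↱ ↓│
│ ╵ ╷ ╶─┤ ╷ │
│↳ ↑│↳ ↓│↑│↓│
├───┤ ╷ ╵ │ │
│↱ ↓│ │↳ ↑│↓│
│ ╷ └─┤ ┌─┘ │
│↑│↳ ↓│ │↓ ↲│
│ ├─┐ └─┤ ╶─┤
│↑│ │↳ B│↳ ↓│
│ ╵ └───┴─╴ │
│↑ ← ← ← ← ↲│
└───────────┘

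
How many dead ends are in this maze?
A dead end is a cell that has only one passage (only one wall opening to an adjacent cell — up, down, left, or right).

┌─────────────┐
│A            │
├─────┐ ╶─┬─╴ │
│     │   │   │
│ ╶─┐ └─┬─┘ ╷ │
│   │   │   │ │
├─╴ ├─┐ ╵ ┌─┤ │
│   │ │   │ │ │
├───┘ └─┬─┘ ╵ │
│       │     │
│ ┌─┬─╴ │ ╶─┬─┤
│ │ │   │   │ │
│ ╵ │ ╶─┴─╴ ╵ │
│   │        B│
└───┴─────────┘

Checking each cell for number of passages:

Dead ends found at positions:
  (0, 0)
  (1, 4)
  (3, 0)
  (3, 2)
  (3, 5)
  (5, 1)
  (5, 6)
Total dead ends: 7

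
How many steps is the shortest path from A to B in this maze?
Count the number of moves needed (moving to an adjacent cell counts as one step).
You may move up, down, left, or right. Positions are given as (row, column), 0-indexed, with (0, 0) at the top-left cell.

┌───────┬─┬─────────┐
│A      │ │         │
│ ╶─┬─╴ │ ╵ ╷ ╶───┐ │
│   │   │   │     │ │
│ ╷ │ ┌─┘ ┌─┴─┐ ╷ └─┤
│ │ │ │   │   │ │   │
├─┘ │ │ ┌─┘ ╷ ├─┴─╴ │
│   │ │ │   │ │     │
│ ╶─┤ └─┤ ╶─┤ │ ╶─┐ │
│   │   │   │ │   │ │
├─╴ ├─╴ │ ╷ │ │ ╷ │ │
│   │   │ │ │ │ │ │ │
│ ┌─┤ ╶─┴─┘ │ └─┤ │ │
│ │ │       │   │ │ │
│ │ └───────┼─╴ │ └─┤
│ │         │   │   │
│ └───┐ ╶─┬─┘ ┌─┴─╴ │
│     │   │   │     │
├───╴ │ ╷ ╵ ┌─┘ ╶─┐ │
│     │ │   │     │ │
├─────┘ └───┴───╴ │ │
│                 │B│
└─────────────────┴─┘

Using BFS to find shortest path:
Start: (0, 0), End: (10, 9)
Path found:
(0,0) → (0,1) → (0,2) → (0,3) → (1,3) → (1,2) → (2,2) → (3,2) → (4,2) → (4,3) → (5,3) → (5,2) → (6,2) → (6,3) → (6,4) → (6,5) → (5,5) → (4,5) → (4,4) → (3,4) → (3,5) → (2,5) → (2,6) → (3,6) → (4,6) → (5,6) → (6,6) → (6,7) → (7,7) → (7,6) → (8,6) → (8,5) → (9,5) → (9,4) → (8,4) → (8,3) → (9,3) → (10,3) → (10,4) → (10,5) → (10,6) → (10,7) → (10,8) → (9,8) → (9,7) → (8,7) → (8,8) → (8,9) → (9,9) → (10,9)
Number of steps: 49

Solution:

┌───────┬─┬─────────┐
│A → → ↓│ │         │
│ ╶─┬─╴ │ ╵ ╷ ╶───┐ │
│   │↓ ↲│   │     │ │
│ ╷ │ ┌─┘ ┌─┴─┐ ╷ └─┤
│ │ │↓│   │↱ ↓│ │   │
├─┘ │ │ ┌─┘ ╷ ├─┴─╴ │
│   │↓│ │↱ ↑│↓│     │
│ ╶─┤ └─┤ ╶─┤ │ ╶─┐ │
│   │↳ ↓│↑ ↰│↓│   │ │
├─╴ ├─╴ │ ╷ │ │ ╷ │ │
│   │↓ ↲│ │↑│↓│ │ │ │
│ ┌─┤ ╶─┴─┘ │ └─┤ │ │
│ │ │↳ → → ↑│↳ ↓│ │ │
│ │ └───────┼─╴ │ └─┤
│ │         │↓ ↲│   │
│ └───┐ ╶─┬─┘ ┌─┴─╴ │
│     │↓ ↰│↓ ↲│↱ → ↓│
├───╴ │ ╷ ╵ ┌─┘ ╶─┐ │
│     │↓│↑ ↲│  ↑ ↰│↓│
├─────┘ └───┴───╴ │ │
│      ↳ → → → → ↑│B│
└─────────────────┴─┘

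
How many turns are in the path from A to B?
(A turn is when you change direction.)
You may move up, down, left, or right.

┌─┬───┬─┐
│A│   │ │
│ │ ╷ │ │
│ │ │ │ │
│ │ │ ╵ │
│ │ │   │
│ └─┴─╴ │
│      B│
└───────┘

Directions: down, down, down, right, right, right
Number of turns: 1

Solution:

┌─┬───┬─┐
│A│   │ │
│ │ ╷ │ │
│↓│ │ │ │
│ │ │ ╵ │
│↓│ │   │
│ └─┴─╴ │
│↳ → → B│
└───────┘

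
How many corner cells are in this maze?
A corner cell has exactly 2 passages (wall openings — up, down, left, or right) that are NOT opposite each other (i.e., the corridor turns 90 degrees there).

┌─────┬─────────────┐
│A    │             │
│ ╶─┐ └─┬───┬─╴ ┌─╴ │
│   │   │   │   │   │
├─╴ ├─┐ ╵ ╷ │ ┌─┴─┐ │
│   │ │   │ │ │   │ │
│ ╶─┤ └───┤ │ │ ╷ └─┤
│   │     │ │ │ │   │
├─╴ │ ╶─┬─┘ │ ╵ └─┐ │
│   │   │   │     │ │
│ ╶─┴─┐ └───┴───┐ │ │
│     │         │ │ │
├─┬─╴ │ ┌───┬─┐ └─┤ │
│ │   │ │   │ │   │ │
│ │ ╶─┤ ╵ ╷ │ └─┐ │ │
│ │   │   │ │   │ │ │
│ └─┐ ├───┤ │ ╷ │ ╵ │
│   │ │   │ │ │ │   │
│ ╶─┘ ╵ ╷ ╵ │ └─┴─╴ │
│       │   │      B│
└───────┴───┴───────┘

Counting corner cells (2 non-opposite passages):
Total corners: 51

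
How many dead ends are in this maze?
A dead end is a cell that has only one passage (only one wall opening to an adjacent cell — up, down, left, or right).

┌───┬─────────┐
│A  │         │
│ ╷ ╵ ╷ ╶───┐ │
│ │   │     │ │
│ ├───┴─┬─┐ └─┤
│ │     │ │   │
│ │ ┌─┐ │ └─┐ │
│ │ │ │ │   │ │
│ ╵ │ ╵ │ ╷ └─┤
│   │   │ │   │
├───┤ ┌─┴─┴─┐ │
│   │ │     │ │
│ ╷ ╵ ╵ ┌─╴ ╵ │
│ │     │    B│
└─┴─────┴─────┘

Checking each cell for number of passages:

Dead ends found at positions:
  (1, 6)
  (2, 4)
  (3, 2)
  (3, 6)
  (4, 4)
  (6, 0)
  (6, 4)
Total dead ends: 7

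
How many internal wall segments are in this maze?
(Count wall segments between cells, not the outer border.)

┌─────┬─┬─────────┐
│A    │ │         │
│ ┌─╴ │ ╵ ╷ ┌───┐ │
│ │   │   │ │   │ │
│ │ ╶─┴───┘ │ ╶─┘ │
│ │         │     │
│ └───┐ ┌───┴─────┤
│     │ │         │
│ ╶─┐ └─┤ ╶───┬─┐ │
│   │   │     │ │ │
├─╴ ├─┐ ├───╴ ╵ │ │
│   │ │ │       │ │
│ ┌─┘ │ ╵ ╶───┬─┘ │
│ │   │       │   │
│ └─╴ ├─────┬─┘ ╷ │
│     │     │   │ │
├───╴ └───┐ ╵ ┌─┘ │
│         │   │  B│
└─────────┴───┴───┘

Counting internal wall segments:
Total internal walls: 64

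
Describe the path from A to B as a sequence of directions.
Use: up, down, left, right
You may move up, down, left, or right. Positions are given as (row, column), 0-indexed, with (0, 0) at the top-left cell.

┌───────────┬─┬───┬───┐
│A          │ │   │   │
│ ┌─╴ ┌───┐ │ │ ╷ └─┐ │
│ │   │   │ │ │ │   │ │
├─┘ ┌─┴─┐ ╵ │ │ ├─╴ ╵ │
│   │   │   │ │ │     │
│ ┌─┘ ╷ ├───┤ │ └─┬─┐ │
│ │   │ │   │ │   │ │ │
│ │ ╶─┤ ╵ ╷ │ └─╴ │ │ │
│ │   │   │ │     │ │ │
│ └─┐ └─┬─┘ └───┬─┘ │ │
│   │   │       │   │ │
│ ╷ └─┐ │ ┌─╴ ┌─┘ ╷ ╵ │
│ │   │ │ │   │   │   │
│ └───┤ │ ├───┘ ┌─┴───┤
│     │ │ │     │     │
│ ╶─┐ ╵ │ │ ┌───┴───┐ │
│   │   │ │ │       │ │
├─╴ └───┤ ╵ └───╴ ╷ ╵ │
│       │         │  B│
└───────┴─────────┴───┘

Finding the path and converting it to directions:
Path through cells: (0,0) → (0,1) → (0,2) → (1,2) → (1,1) → (2,1) → (2,0) → (3,0) → (4,0) → (5,0) → (6,0) → (7,0) → (7,1) → (7,2) → (8,2) → (8,3) → (7,3) → (6,3) → (5,3) → (5,2) → (4,2) → (4,1) → (3,1) → (3,2) → (2,2) → (2,3) → (3,3) → (4,3) → (4,4) → (3,4) → (3,5) → (4,5) → (5,5) → (5,4) → (6,4) → (7,4) → (8,4) → (9,4) → (9,5) → (9,6) → (9,7) → (9,8) → (8,8) → (8,9) → (9,9) → (9,10)
Directions: right, right, down, left, down, left, down, down, down, down, down, right, right, down, right, up, up, up, left, up, left, up, right, up, right, down, down, right, up, right, down, down, left, down, down, down, down, right, right, right, right, up, right, down, right

Solution:

┌───────────┬─┬───┬───┐
│A → ↓      │ │   │   │
│ ┌─╴ ┌───┐ │ │ ╷ └─┐ │
│ │↓ ↲│   │ │ │ │   │ │
├─┘ ┌─┴─┐ ╵ │ │ ├─╴ ╵ │
│↓ ↲│↱ ↓│   │ │ │     │
│ ┌─┘ ╷ ├───┤ │ └─┬─┐ │
│↓│↱ ↑│↓│↱ ↓│ │   │ │ │
│ │ ╶─┤ ╵ ╷ │ └─╴ │ │ │
│↓│↑ ↰│↳ ↑│↓│     │ │ │
│ └─┐ └─┬─┘ └───┬─┘ │ │
│↓  │↑ ↰│↓ ↲    │   │ │
│ ╷ └─┐ │ ┌─╴ ┌─┘ ╷ ╵ │
│↓│   │↑│↓│   │   │   │
│ └───┤ │ ├───┘ ┌─┴───┤
│↳ → ↓│↑│↓│     │     │
│ ╶─┐ ╵ │ │ ┌───┴───┐ │
│   │↳ ↑│↓│ │    ↱ ↓│ │
├─╴ └───┤ ╵ └───╴ ╷ ╵ │
│       │↳ → → → ↑│↳ B│
└───────┴─────────┴───┘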